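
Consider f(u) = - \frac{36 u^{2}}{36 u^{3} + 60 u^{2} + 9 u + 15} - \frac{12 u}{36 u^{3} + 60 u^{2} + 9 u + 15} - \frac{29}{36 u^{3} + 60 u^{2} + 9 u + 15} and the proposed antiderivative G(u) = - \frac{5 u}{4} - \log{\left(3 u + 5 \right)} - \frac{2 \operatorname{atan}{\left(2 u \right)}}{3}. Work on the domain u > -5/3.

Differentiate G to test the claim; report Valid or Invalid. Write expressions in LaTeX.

d/du[G] = \frac{- 180 u^{3} - 444 u^{2} - 93 u - 191}{144 u^{3} + 240 u^{2} + 36 u + 60}
d/du[G] - f(u) = - \frac{5}{4} != 0.

Invalid: d/du[G] - f = - \frac{5}{4}, which is not 0.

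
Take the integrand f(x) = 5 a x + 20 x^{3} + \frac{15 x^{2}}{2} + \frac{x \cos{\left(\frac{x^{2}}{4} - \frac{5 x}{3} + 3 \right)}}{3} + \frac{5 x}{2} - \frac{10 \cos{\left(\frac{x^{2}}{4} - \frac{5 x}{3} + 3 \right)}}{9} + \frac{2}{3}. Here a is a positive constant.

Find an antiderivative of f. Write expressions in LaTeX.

An antiderivative is F(x) = \frac{5 a x^{2}}{2} + 5 x^{4} + \frac{5 x^{3}}{2} + \frac{5 x^{2}}{4} + \frac{2 x}{3} + \frac{2 \sin{\left(\frac{x^{2}}{4} - \frac{5 x}{3} + 3 \right)}}{3}.

Integrate term by term and add the pieces.
Check: d/dx[\frac{5 a x^{2}}{2} + 5 x^{4} + \frac{5 x^{3}}{2} + \frac{5 x^{2}}{4} + \frac{2 x}{3} + \frac{2 \sin{\left(\frac{x^{2}}{4} - \frac{5 x}{3} + 3 \right)}}{3}] = 5 a x + 20 x^{3} + \frac{15 x^{2}}{2} + \frac{x \cos{\left(\frac{x^{2}}{4} - \frac{5 x}{3} + 3 \right)}}{3} + \frac{5 x}{2} - \frac{10 \cos{\left(\frac{x^{2}}{4} - \frac{5 x}{3} + 3 \right)}}{9} + \frac{2}{3} = f(x).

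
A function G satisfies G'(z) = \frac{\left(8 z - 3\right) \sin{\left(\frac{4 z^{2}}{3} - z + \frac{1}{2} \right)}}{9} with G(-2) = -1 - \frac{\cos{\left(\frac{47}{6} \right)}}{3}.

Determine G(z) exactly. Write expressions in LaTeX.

The substitution u = \frac{4 z^{2}}{3} - z + \frac{1}{2} works: G'(z) is exactly (dG/du)*(du/dz) for that inner function.
A general antiderivative is - \frac{\cos{\left(\frac{4 z^{2}}{3} - z + \frac{1}{2} \right)}}{3} + C.
The condition gives C = -1 - \frac{\cos{\left(\frac{47}{6} \right)}}{3} - (- \frac{\cos{\left(\frac{47}{6} \right)}}{3}) = -1.
So G(z) = - \frac{\cos{\left(\frac{4 z^{2}}{3} - z + \frac{1}{2} \right)} + 3}{3}.
Check: d/dz[- \frac{\cos{\left(\frac{4 z^{2}}{3} - z + \frac{1}{2} \right)} + 3}{3}] = \frac{8 z \sin{\left(\frac{4 z^{2}}{3} - z + \frac{1}{2} \right)}}{9} - \frac{\sin{\left(\frac{4 z^{2}}{3} - z + \frac{1}{2} \right)}}{3}, which equals G'(z).

G(z) = - \frac{\cos{\left(\frac{4 z^{2}}{3} - z + \frac{1}{2} \right)} + 3}{3}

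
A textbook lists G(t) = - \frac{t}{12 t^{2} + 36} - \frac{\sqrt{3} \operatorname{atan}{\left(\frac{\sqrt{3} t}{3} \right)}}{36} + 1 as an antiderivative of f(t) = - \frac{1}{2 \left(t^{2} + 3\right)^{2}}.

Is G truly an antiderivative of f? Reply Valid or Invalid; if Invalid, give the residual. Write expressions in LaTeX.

Valid - differentiating G returns exactly f.

d/dt[G] = - \frac{1}{2 t^{4} + 12 t^{2} + 18}
This equals f(t) exactly, so the claim holds.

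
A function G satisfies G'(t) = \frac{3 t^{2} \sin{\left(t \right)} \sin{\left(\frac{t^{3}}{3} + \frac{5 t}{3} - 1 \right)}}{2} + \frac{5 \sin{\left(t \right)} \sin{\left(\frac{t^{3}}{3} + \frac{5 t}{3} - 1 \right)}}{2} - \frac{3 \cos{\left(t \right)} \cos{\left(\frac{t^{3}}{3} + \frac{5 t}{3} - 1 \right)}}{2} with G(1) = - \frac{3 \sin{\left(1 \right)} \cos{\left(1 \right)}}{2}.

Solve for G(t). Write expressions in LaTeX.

G(t) = - \frac{3 \sin{\left(t \right)} \cos{\left(\frac{t^{3}}{3} + \frac{5 t}{3} - 1 \right)}}{2}

Recognize the product-rule pattern: G'(t) = u'v + uv' with u = - \frac{3 \cos{\left(\frac{t^{3}}{3} + \frac{5 t}{3} - 1 \right)}}{2}, v = \sin{\left(t \right)}, so integration by parts undoes it.
A general antiderivative is - \frac{3 \sin{\left(t \right)} \cos{\left(\frac{t^{3}}{3} + \frac{5 t}{3} - 1 \right)}}{2} + C.
The condition gives C = - \frac{3 \sin{\left(1 \right)} \cos{\left(1 \right)}}{2} - (- \frac{3 \sin{\left(1 \right)} \cos{\left(1 \right)}}{2}) = 0.
So G(t) = - \frac{3 \sin{\left(t \right)} \cos{\left(\frac{t^{3}}{3} + \frac{5 t}{3} - 1 \right)}}{2}.
Check: d/dt[- \frac{3 \sin{\left(t \right)} \cos{\left(\frac{t^{3}}{3} + \frac{5 t}{3} - 1 \right)}}{2}] = \frac{3 t^{2} \sin{\left(t \right)} \sin{\left(\frac{t^{3}}{3} + \frac{5 t}{3} - 1 \right)}}{2} + \frac{5 \sin{\left(t \right)} \sin{\left(\frac{t^{3}}{3} + \frac{5 t}{3} - 1 \right)}}{2} - \frac{3 \cos{\left(t \right)} \cos{\left(\frac{t^{3}}{3} + \frac{5 t}{3} - 1 \right)}}{2} = G'(t).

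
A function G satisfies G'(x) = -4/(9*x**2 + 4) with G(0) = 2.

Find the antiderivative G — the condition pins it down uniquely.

G(x) = 2 - 2*atan(3*x/2)/3

Any candidate G(x) must reproduce the stated G'(x) exactly.
A general antiderivative is -2*atan(3*x/2)/3 + C.
The condition gives C = 2 - (0) = 2.
So G(x) = 2 - 2*atan(3*x/2)/3.
Check: d/dx[2 - 2*atan(3*x/2)/3] = -4/(9*x**2 + 4) = G'(x).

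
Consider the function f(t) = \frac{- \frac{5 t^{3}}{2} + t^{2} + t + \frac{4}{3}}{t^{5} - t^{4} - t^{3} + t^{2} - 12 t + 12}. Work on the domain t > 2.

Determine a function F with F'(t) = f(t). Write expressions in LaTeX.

An antiderivative is F(t) = - \frac{19 \log{\left(t - 2 \right)}}{42} - \frac{5 \log{\left(t - 1 \right)}}{72} + \frac{5 \log{\left(t + 2 \right)}}{18} + \frac{41 \log{\left(t^{2} + 3 \right)}}{336} - \frac{163 \sqrt{3} \operatorname{atan}{\left(\frac{\sqrt{3} t}{3} \right)}}{504}.

Factor the denominator (6 \left(t - 2\right) \left(t - 1\right) \left(t + 2\right) \left(t^{2} + 3\right)) and decompose: f = \frac{41 t - 163}{168 \left(t^{2} + 3\right)} + \frac{5}{18 \left(t + 2\right)} - \frac{5}{72 \left(t - 1\right)} - \frac{19}{42 \left(t - 2\right)}; each piece integrates to a log, atan, or power term.
Check: d/dt[- \frac{19 \log{\left(t - 2 \right)}}{42} - \frac{5 \log{\left(t - 1 \right)}}{72} + \frac{5 \log{\left(t + 2 \right)}}{18} + \frac{41 \log{\left(t^{2} + 3 \right)}}{336} - \frac{163 \sqrt{3} \operatorname{atan}{\left(\frac{\sqrt{3} t}{3} \right)}}{504}] = \frac{- 15 t^{3} + 6 t^{2} + 6 t + 8}{6 t^{5} - 6 t^{4} - 6 t^{3} + 6 t^{2} - 72 t + 72}, which equals f(t).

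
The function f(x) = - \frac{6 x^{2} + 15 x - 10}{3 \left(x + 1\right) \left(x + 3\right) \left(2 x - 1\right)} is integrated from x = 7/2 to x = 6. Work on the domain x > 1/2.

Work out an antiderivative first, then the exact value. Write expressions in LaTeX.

Factor the denominator (3 \left(x + 1\right) \left(x + 3\right) \left(2 x - 1\right)) and decompose: f = \frac{4}{63 \left(2 x - 1\right)} + \frac{1}{42 \left(x + 3\right)} - \frac{19}{18 \left(x + 1\right)}; each piece integrates to a log, atan, or power term.
F(x) = \frac{2 \log{\left(x - \frac{1}{2} \right)}}{63} - \frac{19 \log{\left(x + 1 \right)}}{18} + \frac{\log{\left(x + 3 \right)}}{42} is an antiderivative of f.
Check: d/dx[\frac{2 \log{\left(x - \frac{1}{2} \right)}}{63} - \frac{19 \log{\left(x + 1 \right)}}{18} + \frac{\log{\left(x + 3 \right)}}{42}] = \frac{- 6 x^{2} - 15 x + 10}{6 x^{3} + 21 x^{2} + 6 x - 9}, which equals f(x).
F(6) = - \frac{19 \log{\left(7 \right)}}{18} + \frac{\log{\left(9 \right)}}{42} + \frac{2 \log{\left(\frac{11}{2} \right)}}{63}; F(7/2) = - \frac{19 \log{\left(\frac{9}{2} \right)}}{18} + \frac{2 \log{\left(3 \right)}}{63} + \frac{\log{\left(\frac{13}{2} \right)}}{42}.
Integral = F(6) - F(7/2) = - \frac{19 \log{\left(7 \right)}}{18} - \frac{\log{\left(\frac{13}{2} \right)}}{42} - \frac{2 \log{\left(3 \right)}}{63} + \frac{\log{\left(9 \right)}}{42} + \frac{2 \log{\left(\frac{11}{2} \right)}}{63} + \frac{19 \log{\left(\frac{9}{2} \right)}}{18}.

Antiderivative: F(x) = \frac{2 \log{\left(x - \frac{1}{2} \right)}}{63} - \frac{19 \log{\left(x + 1 \right)}}{18} + \frac{\log{\left(x + 3 \right)}}{42}; value = - \frac{19 \log{\left(7 \right)}}{18} - \frac{\log{\left(\frac{13}{2} \right)}}{42} - \frac{2 \log{\left(3 \right)}}{63} + \frac{\log{\left(9 \right)}}{42} + \frac{2 \log{\left(\frac{11}{2} \right)}}{63} + \frac{19 \log{\left(\frac{9}{2} \right)}}{18}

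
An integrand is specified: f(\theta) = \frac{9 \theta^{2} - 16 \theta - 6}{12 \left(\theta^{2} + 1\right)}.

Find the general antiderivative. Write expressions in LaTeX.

A candidate is checked by its d/d\theta: the result must match f(\theta).
Check: d/d\theta[\frac{9 \theta - 8 \log{\left(\theta^{2} + 1 \right)} - 15 \operatorname{atan}{\left(\theta \right)}}{12}] = \frac{9 \theta^{2} - 16 \theta - 6}{12 \theta^{2} + 12}, which equals f(\theta).

F(\theta) = \frac{9 \theta - 8 \log{\left(\theta^{2} + 1 \right)} - 15 \operatorname{atan}{\left(\theta \right)}}{12} + C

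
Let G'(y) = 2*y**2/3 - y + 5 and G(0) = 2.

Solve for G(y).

G(y) = (4*y**3 - 9*y**2 + 90*y + 36)/18

Integrate term by term and add the pieces.
A general antiderivative is 2*y**3/9 - y**2/2 + 5*y + C.
The condition gives C = 2 - (0) = 2.
So G(y) = (4*y**3 - 9*y**2 + 90*y + 36)/18.
Check: d/dy[(4*y**3 - 9*y**2 + 90*y + 36)/18] = 2*y**2/3 - y + 5 = G'(y).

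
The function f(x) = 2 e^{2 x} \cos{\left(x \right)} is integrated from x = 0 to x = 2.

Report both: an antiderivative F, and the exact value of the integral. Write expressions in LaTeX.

Antiderivative: F(x) = \frac{2 e^{2 x} \sin{\left(x \right)}}{5} + \frac{4 e^{2 x} \cos{\left(x \right)}}{5}; value = \frac{4 e^{4} \cos{\left(2 \right)}}{5} - \frac{4}{5} + \frac{2 e^{4} \sin{\left(2 \right)}}{5}

A first test for any F(x): its x-derivative must equal f(x) identically.
F(x) = \frac{2 e^{2 x} \sin{\left(x \right)}}{5} + \frac{4 e^{2 x} \cos{\left(x \right)}}{5} is an antiderivative of f.
Check: d/dx[\frac{2 e^{2 x} \sin{\left(x \right)}}{5} + \frac{4 e^{2 x} \cos{\left(x \right)}}{5}] = 2 e^{2 x} \cos{\left(x \right)} = f(x).
F(2) = \frac{4 e^{4} \cos{\left(2 \right)}}{5} + \frac{2 e^{4} \sin{\left(2 \right)}}{5}; F(0) = \frac{4}{5}.
Integral = F(2) - F(0) = \frac{4 e^{4} \cos{\left(2 \right)}}{5} - \frac{4}{5} + \frac{2 e^{4} \sin{\left(2 \right)}}{5}.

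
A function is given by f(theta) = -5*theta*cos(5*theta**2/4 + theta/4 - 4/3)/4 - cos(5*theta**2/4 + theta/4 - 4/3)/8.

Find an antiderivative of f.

An antiderivative is F(theta) = -sin(5*theta**2/4 + theta/4 - 4/3)/2.

The substitution u = 5*theta**2/4 + theta/4 - 4/3 works: f is exactly (dF/du)*(du/dtheta) for that inner function.
Check: d/dtheta[-sin(5*theta**2/4 + theta/4 - 4/3)/2] = -5*theta*cos(5*theta**2/4 + theta/4 - 4/3)/4 - cos(5*theta**2/4 + theta/4 - 4/3)/8 = f(theta).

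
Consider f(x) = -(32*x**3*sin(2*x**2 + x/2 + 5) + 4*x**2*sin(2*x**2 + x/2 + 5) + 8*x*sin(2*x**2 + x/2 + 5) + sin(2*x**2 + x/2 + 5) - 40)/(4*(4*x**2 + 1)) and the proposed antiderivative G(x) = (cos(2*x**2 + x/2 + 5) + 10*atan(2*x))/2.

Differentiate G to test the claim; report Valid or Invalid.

d/dx[G] = (-32*x**3*sin(2*x**2 + x/2 + 5) - 4*x**2*sin(2*x**2 + x/2 + 5) - 8*x*sin(2*x**2 + x/2 + 5) - sin(2*x**2 + x/2 + 5) + 40)/(16*x**2 + 4)
This equals f(x) exactly, so the claim holds.

Valid - differentiating G returns exactly f.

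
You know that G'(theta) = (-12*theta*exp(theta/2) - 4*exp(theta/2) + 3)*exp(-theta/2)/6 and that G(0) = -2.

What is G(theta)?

G(theta) = -(3*theta**2*exp(theta/2) + 2*theta*exp(theta/2) + 3*exp(theta/2) + 3)*exp(-theta/2)/3

A candidate passes only if d/dtheta[G] lands on the given G'(theta) exactly.
A general antiderivative is -theta**2 - 2*theta/3 - exp(-theta/2) + C.
The condition gives C = -2 - (-1) = -1.
So G(theta) = -(3*theta**2*exp(theta/2) + 2*theta*exp(theta/2) + 3*exp(theta/2) + 3)*exp(-theta/2)/3.
Check: d/dtheta[-(3*theta**2*exp(theta/2) + 2*theta*exp(theta/2) + 3*exp(theta/2) + 3)*exp(-theta/2)/3] = (-12*theta*exp(theta/2) - 4*exp(theta/2) + 3)*exp(-theta/2)/6 = G'(theta).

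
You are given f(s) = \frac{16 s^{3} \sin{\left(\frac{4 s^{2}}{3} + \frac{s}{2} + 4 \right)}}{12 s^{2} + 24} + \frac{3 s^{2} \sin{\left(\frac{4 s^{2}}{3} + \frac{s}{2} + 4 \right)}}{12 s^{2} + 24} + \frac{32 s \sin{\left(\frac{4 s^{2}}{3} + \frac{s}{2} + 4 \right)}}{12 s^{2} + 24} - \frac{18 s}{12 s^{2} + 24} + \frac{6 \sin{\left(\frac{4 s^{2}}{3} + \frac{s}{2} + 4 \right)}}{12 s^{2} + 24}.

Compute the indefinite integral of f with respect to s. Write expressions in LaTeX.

Integrate term by term and add the pieces.
Check: d/ds[- \frac{3 \log{\left(\frac{3 s^{2}}{2} + 3 \right)}}{4} - \frac{\cos{\left(\frac{4 s^{2}}{3} + \frac{s}{2} + 4 \right)}}{2}] = \frac{16 s^{3} \sin{\left(\frac{4 s^{2}}{3} + \frac{s}{2} + 4 \right)} + 3 s^{2} \sin{\left(\frac{4 s^{2}}{3} + \frac{s}{2} + 4 \right)} + 32 s \sin{\left(\frac{4 s^{2}}{3} + \frac{s}{2} + 4 \right)} - 18 s + 6 \sin{\left(\frac{4 s^{2}}{3} + \frac{s}{2} + 4 \right)}}{12 s^{2} + 24}, which equals f(s).

F(s) = - \frac{3 \log{\left(\frac{3 s^{2}}{2} + 3 \right)}}{4} - \frac{\cos{\left(\frac{4 s^{2}}{3} + \frac{s}{2} + 4 \right)}}{2} + C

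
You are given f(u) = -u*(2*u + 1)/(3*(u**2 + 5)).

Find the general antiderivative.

F(u) = -(4*u + log(u**2 + 5) - 4*sqrt(5)*atan(sqrt(5)*u/5))/6 + C

Whatever form F(u) takes, F'(u) = f(u) is non-negotiable.
Check: d/du[-(4*u + log(u**2 + 5) - 4*sqrt(5)*atan(sqrt(5)*u/5))/6] = (-2*u**2 - u)/(3*u**2 + 15), which equals f(u).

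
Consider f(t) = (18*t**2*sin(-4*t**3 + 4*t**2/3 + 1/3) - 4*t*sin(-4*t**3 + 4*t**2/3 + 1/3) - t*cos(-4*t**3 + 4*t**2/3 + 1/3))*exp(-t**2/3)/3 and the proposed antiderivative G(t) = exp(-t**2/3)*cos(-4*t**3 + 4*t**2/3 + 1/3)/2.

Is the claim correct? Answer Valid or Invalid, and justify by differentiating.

d/dt[G] = (18*t**2*sin(-4*t**3 + 4*t**2/3 + 1/3) - 4*t*sin(-4*t**3 + 4*t**2/3 + 1/3) - t*cos(-4*t**3 + 4*t**2/3 + 1/3))*exp(-t**2/3)/3
This equals f(t) exactly, so the claim holds.

Valid: G'(t) = f(t).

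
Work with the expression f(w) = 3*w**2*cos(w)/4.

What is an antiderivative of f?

Recover f(w) by differentiating a candidate F(w); any mismatch rules it out.
Check: d/dw[3*w**2*sin(w)/4 + 3*w*cos(w)/2 - 3*sin(w)/2] = 3*w**2*cos(w)/4 = f(w).

An antiderivative is F(w) = 3*w**2*sin(w)/4 + 3*w*cos(w)/2 - 3*sin(w)/2.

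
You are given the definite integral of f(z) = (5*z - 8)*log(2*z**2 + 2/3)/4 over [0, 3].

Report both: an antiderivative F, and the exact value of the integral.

Antiderivative: F(z) = 5*z**2*log(2*z**2 + 2/3)/8 - 5*z**2/8 - 2*z*log(2*z**2 + 2/3) + 4*z + 5*log(z**2 + 1/3)/24 - 4*sqrt(3)*atan(sqrt(3)*z)/3; value = -4*sqrt(3)*atan(3*sqrt(3))/3 - 3*log(56/3)/8 + 5*log(3)/24 + 5*log(28/3)/24 + 51/8

Since d/dz undoes antidifferentiation here, F'(z) = f(z) is required of F(z).
F(z) = 5*z**2*log(2*z**2 + 2/3)/8 - 5*z**2/8 - 2*z*log(2*z**2 + 2/3) + 4*z + 5*log(z**2 + 1/3)/24 - 4*sqrt(3)*atan(sqrt(3)*z)/3 is an antiderivative of f.
Check: d/dz[5*z**2*log(2*z**2 + 2/3)/8 - 5*z**2/8 - 2*z*log(2*z**2 + 2/3) + 4*z + 5*log(z**2 + 1/3)/24 - 4*sqrt(3)*atan(sqrt(3)*z)/3] = 5*z*log(z**2 + 1/3)/4 + 5*z*log(2)/4 - 2*log(z**2 + 1/3) - 2*log(2), which equals f(z).
F(3) = -4*sqrt(3)*atan(3*sqrt(3))/3 - 3*log(56/3)/8 + 5*log(28/3)/24 + 51/8; F(0) = -5*log(3)/24.
Integral = F(3) - F(0) = -4*sqrt(3)*atan(3*sqrt(3))/3 - 3*log(56/3)/8 + 5*log(3)/24 + 5*log(28/3)/24 + 51/8.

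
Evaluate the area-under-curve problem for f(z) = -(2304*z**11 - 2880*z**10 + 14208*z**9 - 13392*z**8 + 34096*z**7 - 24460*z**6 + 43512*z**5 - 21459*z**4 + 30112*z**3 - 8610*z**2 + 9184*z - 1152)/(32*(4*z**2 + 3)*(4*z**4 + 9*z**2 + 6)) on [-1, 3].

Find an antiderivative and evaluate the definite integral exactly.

Whatever form F(z) takes, F'(z) = f(z) is non-negotiable.
F(z) = -(216*z**6 - 324*z**5 + 1026*z**4 - 891*z**3 + 1368*z**2 - 576*z + 480*log(2*z**2 + 3/2) + 192*log(2*z**4/3 + 3*z**2/2 + 1) + 512)/288 is an antiderivative of f.
Check: d/dz[-(216*z**6 - 324*z**5 + 1026*z**4 - 891*z**3 + 1368*z**2 - 576*z + 480*log(2*z**2 + 3/2) + 192*log(2*z**4/3 + 3*z**2/2 + 1) + 512)/288] = (-2304*z**11 + 2880*z**10 - 14208*z**9 + 13392*z**8 - 34096*z**7 + 24460*z**6 - 43512*z**5 + 21459*z**4 - 30112*z**3 + 8610*z**2 - 9184*z + 1152)/(512*z**6 + 1536*z**4 + 1632*z**2 + 576), which equals f(z).
F(3) = -148877/288 - 5*log(39/2)/3 - 2*log(137/2)/3; F(-1) = -4913/288 - 5*log(7/2)/3 - 2*log(19/6)/3.
Integral = F(3) - F(-1) = -3999/8 - 5*log(39/2)/3 - 2*log(137/2)/3 + 2*log(19/6)/3 + 5*log(7/2)/3.

Antiderivative: F(z) = -(216*z**6 - 324*z**5 + 1026*z**4 - 891*z**3 + 1368*z**2 - 576*z + 480*log(2*z**2 + 3/2) + 192*log(2*z**4/3 + 3*z**2/2 + 1) + 512)/288; value = -3999/8 - 5*log(39/2)/3 - 2*log(137/2)/3 + 2*log(19/6)/3 + 5*log(7/2)/3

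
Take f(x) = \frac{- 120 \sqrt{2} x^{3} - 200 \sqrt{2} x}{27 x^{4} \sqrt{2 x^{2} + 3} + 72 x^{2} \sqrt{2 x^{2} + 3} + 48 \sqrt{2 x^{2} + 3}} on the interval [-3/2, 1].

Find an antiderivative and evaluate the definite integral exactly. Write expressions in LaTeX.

Recognize the product-rule pattern: f = u'v + uv' with u = \frac{20 \sqrt{4 x^{2} + 6}}{9}, v = \frac{1}{x^{2} + \frac{4}{3}}, so integration by parts undoes it.
F(x) = \frac{20 \sqrt{2} \sqrt{2 x^{2} + 3}}{3 \left(3 x^{2} + 4\right)} is an antiderivative of f.
Check: d/dx[\frac{20 \sqrt{2} \sqrt{2 x^{2} + 3}}{3 \left(3 x^{2} + 4\right)}] = \frac{- 120 \sqrt{2} x^{3} - 200 \sqrt{2} x}{27 x^{4} \sqrt{2 x^{2} + 3} + 72 x^{2} \sqrt{2 x^{2} + 3} + 48 \sqrt{2 x^{2} + 3}} = f(x).
F(1) = \frac{20 \sqrt{10}}{21}; F(-3/2) = \frac{80 \sqrt{15}}{129}.
Integral = F(1) - F(-3/2) = - \frac{80 \sqrt{15}}{129} + \frac{20 \sqrt{10}}{21}.

Antiderivative: F(x) = \frac{20 \sqrt{2} \sqrt{2 x^{2} + 3}}{3 \left(3 x^{2} + 4\right)}; value = - \frac{80 \sqrt{15}}{129} + \frac{20 \sqrt{10}}{21}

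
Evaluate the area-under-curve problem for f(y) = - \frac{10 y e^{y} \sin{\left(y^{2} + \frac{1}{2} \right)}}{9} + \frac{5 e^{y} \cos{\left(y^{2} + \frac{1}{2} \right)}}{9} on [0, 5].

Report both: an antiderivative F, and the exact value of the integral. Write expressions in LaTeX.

Antiderivative: F(y) = \frac{5 e^{y} \cos{\left(y^{2} + \frac{1}{2} \right)}}{9}; value = - \frac{5 \cos{\left(\frac{1}{2} \right)}}{9} + \frac{5 e^{5} \cos{\left(\frac{51}{2} \right)}}{9}

Recognize the product-rule pattern: f = u'v + uv' with u = \frac{5 \cos{\left(y^{2} + \frac{1}{2} \right)}}{9}, v = e^{y}, so integration by parts undoes it.
F(y) = \frac{5 e^{y} \cos{\left(y^{2} + \frac{1}{2} \right)}}{9} is an antiderivative of f.
Check: d/dy[\frac{5 e^{y} \cos{\left(y^{2} + \frac{1}{2} \right)}}{9}] = - \frac{10 y e^{y} \sin{\left(y^{2} + \frac{1}{2} \right)}}{9} + \frac{5 e^{y} \cos{\left(y^{2} + \frac{1}{2} \right)}}{9} = f(y).
F(5) = \frac{5 e^{5} \cos{\left(\frac{51}{2} \right)}}{9}; F(0) = \frac{5 \cos{\left(\frac{1}{2} \right)}}{9}.
Integral = F(5) - F(0) = - \frac{5 \cos{\left(\frac{1}{2} \right)}}{9} + \frac{5 e^{5} \cos{\left(\frac{51}{2} \right)}}{9}.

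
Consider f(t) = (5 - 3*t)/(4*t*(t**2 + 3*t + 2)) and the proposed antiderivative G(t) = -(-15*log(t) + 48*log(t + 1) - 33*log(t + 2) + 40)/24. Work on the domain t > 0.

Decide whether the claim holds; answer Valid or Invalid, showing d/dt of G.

Valid - the claim checks out under differentiation.

d/dt[G] = (5 - 3*t)/(4*t**3 + 12*t**2 + 8*t)
This equals f(t) exactly, so the claim holds.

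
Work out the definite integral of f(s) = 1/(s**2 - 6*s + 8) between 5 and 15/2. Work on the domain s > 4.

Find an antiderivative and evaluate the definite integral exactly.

Antiderivative: F(s) = log(s - 4)/2 - log(s - 2)/2; value = -log(11/2)/2 + log(3)/2 + log(7/2)/2

Factor the denominator ((s - 4)*(s - 2)) and decompose: f = -1/(2*(s - 2)) + 1/(2*(s - 4)); each piece integrates to a log, atan, or power term.
F(s) = log(s - 4)/2 - log(s - 2)/2 is an antiderivative of f.
Check: d/ds[log(s - 4)/2 - log(s - 2)/2] = 1/(s**2 - 6*s + 8) = f(s).
F(15/2) = -log(11/2)/2 + log(7/2)/2; F(5) = -log(3)/2.
Integral = F(15/2) - F(5) = -log(11/2)/2 + log(3)/2 + log(7/2)/2.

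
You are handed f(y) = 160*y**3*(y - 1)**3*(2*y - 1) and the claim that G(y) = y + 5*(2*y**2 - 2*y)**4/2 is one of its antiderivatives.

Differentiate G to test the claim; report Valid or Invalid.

Invalid: d/dy[G] - f = 1, which is not 0.

d/dy[G] = 320*y**7 - 1120*y**6 + 1440*y**5 - 800*y**4 + 160*y**3 + 1
d/dy[G] - f(y) = 1 != 0.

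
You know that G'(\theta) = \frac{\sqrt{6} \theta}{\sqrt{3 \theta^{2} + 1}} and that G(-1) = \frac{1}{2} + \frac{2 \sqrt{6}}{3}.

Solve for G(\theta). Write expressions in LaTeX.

G'(\theta) matches the chain-rule pattern g'(h)*h' with inner function h(\theta) = 2 \theta^{2} + \frac{2}{3}; substituting u = h(\theta) collapses the integral.
A general antiderivative is \sqrt{2 \theta^{2} + \frac{2}{3}} + C.
The condition gives C = \frac{1}{2} + \frac{2 \sqrt{6}}{3} - (\frac{2 \sqrt{6}}{3}) = \frac{1}{2}.
So G(\theta) = \frac{\sqrt{3} \left(2 \sqrt{2} \sqrt{3 \theta^{2} + 1} + \sqrt{3}\right)}{6}.
Check: d/d\theta[\frac{\sqrt{3} \left(2 \sqrt{2} \sqrt{3 \theta^{2} + 1} + \sqrt{3}\right)}{6}] = \frac{\sqrt{6} \theta}{\sqrt{3 \theta^{2} + 1}} = G'(\theta).

G(\theta) = \frac{\sqrt{3} \left(2 \sqrt{2} \sqrt{3 \theta^{2} + 1} + \sqrt{3}\right)}{6}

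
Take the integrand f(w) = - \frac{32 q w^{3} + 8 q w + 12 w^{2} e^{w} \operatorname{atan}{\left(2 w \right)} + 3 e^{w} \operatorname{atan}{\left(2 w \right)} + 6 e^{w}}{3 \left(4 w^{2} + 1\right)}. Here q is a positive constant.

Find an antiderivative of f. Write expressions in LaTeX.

An antiderivative is F(w) = - \frac{4 q w^{2} + 3 e^{w} \operatorname{atan}{\left(2 w \right)}}{3}.

A candidate is checked by its d/dw: the result must match f(w).
Check: d/dw[- \frac{4 q w^{2} + 3 e^{w} \operatorname{atan}{\left(2 w \right)}}{3}] = \frac{- 32 q w^{3} - 8 q w - 12 w^{2} e^{w} \operatorname{atan}{\left(2 w \right)} - 3 e^{w} \operatorname{atan}{\left(2 w \right)} - 6 e^{w}}{12 w^{2} + 3}, which equals f(w).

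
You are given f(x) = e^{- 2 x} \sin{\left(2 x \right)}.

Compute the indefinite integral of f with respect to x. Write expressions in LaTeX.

Any candidate F(x) must reproduce f(x) exactly when differentiated.
Check: d/dx[- \frac{e^{- 2 x} \sin{\left(2 x \right)}}{4} - \frac{e^{- 2 x} \cos{\left(2 x \right)}}{4}] = e^{- 2 x} \sin{\left(2 x \right)} = f(x).

F(x) = - \frac{e^{- 2 x} \sin{\left(2 x \right)}}{4} - \frac{e^{- 2 x} \cos{\left(2 x \right)}}{4} + C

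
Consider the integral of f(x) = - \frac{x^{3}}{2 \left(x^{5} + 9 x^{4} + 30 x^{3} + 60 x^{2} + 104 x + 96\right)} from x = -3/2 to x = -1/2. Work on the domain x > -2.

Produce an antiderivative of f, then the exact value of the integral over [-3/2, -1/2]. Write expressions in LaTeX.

The denominator factors as 2 \left(x + 2\right) \left(x + 3\right) \left(x + 4\right) \left(x^{2} + 4\right); partial fractions split f into directly integrable pieces: - \frac{3 x - 22}{260 \left(x^{2} + 4\right)} + \frac{4}{5 \left(x + 4\right)} - \frac{27}{26 \left(x + 3\right)} + \frac{1}{4 \left(x + 2\right)}.
F(x) = \frac{130 \log{\left(x + 2 \right)} - 540 \log{\left(x + 3 \right)} + 416 \log{\left(x + 4 \right)} - 3 \log{\left(x^{2} + 4 \right)} + 22 \operatorname{atan}{\left(\frac{x}{2} \right)}}{520} is an antiderivative of f.
Check: d/dx[\frac{130 \log{\left(x + 2 \right)} - 540 \log{\left(x + 3 \right)} + 416 \log{\left(x + 4 \right)} - 3 \log{\left(x^{2} + 4 \right)} + 22 \operatorname{atan}{\left(\frac{x}{2} \right)}}{520}] = - \frac{x^{3}}{2 x^{5} + 18 x^{4} + 60 x^{3} + 120 x^{2} + 208 x + 192}, which equals f(x).
F(-1/2) = - \frac{27 \log{\left(\frac{5}{2} \right)}}{26} - \frac{11 \operatorname{atan}{\left(\frac{1}{4} \right)}}{260} - \frac{3 \log{\left(\frac{17}{4} \right)}}{520} + \frac{\log{\left(\frac{3}{2} \right)}}{4} + \frac{4 \log{\left(\frac{7}{2} \right)}}{5}; F(-3/2) = - \frac{27 \log{\left(\frac{3}{2} \right)}}{26} - \frac{\log{\left(2 \right)}}{4} - \frac{11 \operatorname{atan}{\left(\frac{3}{4} \right)}}{260} - \frac{3 \log{\left(\frac{25}{4} \right)}}{520} + \frac{4 \log{\left(\frac{5}{2} \right)}}{5}.
Integral = F(-1/2) - F(-3/2) = - \frac{239 \log{\left(\frac{5}{2} \right)}}{130} - \frac{11 \operatorname{atan}{\left(\frac{1}{4} \right)}}{260} - \frac{3 \log{\left(\frac{17}{4} \right)}}{520} + \frac{3 \log{\left(\frac{25}{4} \right)}}{520} + \frac{11 \operatorname{atan}{\left(\frac{3}{4} \right)}}{260} + \frac{\log{\left(2 \right)}}{4} + \frac{67 \log{\left(\frac{3}{2} \right)}}{52} + \frac{4 \log{\left(\frac{7}{2} \right)}}{5}.

Antiderivative: F(x) = \frac{130 \log{\left(x + 2 \right)} - 540 \log{\left(x + 3 \right)} + 416 \log{\left(x + 4 \right)} - 3 \log{\left(x^{2} + 4 \right)} + 22 \operatorname{atan}{\left(\frac{x}{2} \right)}}{520}; value = - \frac{239 \log{\left(\frac{5}{2} \right)}}{130} - \frac{11 \operatorname{atan}{\left(\frac{1}{4} \right)}}{260} - \frac{3 \log{\left(\frac{17}{4} \right)}}{520} + \frac{3 \log{\left(\frac{25}{4} \right)}}{520} + \frac{11 \operatorname{atan}{\left(\frac{3}{4} \right)}}{260} + \frac{\log{\left(2 \right)}}{4} + \frac{67 \log{\left(\frac{3}{2} \right)}}{52} + \frac{4 \log{\left(\frac{7}{2} \right)}}{5}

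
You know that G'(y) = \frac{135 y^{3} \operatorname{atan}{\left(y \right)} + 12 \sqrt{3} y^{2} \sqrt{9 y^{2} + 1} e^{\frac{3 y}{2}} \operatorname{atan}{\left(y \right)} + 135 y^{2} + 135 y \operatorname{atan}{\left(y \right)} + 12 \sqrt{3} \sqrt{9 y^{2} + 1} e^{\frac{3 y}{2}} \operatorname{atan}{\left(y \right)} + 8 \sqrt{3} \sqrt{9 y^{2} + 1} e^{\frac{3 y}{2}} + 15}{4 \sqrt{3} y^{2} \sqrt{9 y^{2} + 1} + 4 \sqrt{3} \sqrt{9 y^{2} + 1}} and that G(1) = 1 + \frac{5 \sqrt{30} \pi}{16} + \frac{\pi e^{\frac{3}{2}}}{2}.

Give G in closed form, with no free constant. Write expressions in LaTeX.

G'(y) has the shape u'v + uv' for u = \frac{15 \sqrt{3 y^{2} + \frac{1}{3}}}{4} + 2 e^{\frac{3 y}{2}} and v = \operatorname{atan}{\left(y \right)} — it is the derivative of the product u*v.
A general antiderivative is 3 \left(\frac{5 \sqrt{3 y^{2} + \frac{1}{3}}}{4} + \frac{2 e^{\frac{3 y}{2}}}{3}\right) \operatorname{atan}{\left(y \right)} + C.
The condition gives C = 1 + \frac{5 \sqrt{30} \pi}{16} + \frac{\pi e^{\frac{3}{2}}}{2} - (\frac{5 \sqrt{30} \pi}{16} + \frac{\pi e^{\frac{3}{2}}}{2}) = 1.
So G(y) = \frac{15 \sqrt{3 y^{2} + \frac{1}{3}} \operatorname{atan}{\left(y \right)}}{4} + 2 e^{\frac{3 y}{2}} \operatorname{atan}{\left(y \right)} + 1.
Check: d/dy[\frac{15 \sqrt{3 y^{2} + \frac{1}{3}} \operatorname{atan}{\left(y \right)}}{4} + 2 e^{\frac{3 y}{2}} \operatorname{atan}{\left(y \right)} + 1] = \frac{135 y^{3} \operatorname{atan}{\left(y \right)} + 12 \sqrt{3} y^{2} \sqrt{9 y^{2} + 1} e^{\frac{3 y}{2}} \operatorname{atan}{\left(y \right)} + 135 y^{2} + 135 y \operatorname{atan}{\left(y \right)} + 12 \sqrt{3} \sqrt{9 y^{2} + 1} e^{\frac{3 y}{2}} \operatorname{atan}{\left(y \right)} + 8 \sqrt{3} \sqrt{9 y^{2} + 1} e^{\frac{3 y}{2}} + 15}{4 \sqrt{3} y^{2} \sqrt{9 y^{2} + 1} + 4 \sqrt{3} \sqrt{9 y^{2} + 1}} = G'(y).

G(y) = \frac{15 \sqrt{3 y^{2} + \frac{1}{3}} \operatorname{atan}{\left(y \right)}}{4} + 2 e^{\frac{3 y}{2}} \operatorname{atan}{\left(y \right)} + 1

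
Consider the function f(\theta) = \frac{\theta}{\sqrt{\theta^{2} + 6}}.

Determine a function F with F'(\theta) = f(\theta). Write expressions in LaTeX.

An antiderivative is F(\theta) = \sqrt{\theta^{2} + 6}.

f matches the chain-rule pattern g'(h)*h' with inner function h(\theta) = \theta^{2} + 6; substituting u = h(\theta) collapses the integral.
Check: d/d\theta[\sqrt{\theta^{2} + 6}] = \frac{\theta}{\sqrt{\theta^{2} + 6}} = f(\theta).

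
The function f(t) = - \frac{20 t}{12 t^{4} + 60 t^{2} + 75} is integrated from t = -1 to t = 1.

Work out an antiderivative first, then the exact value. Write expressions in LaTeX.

f matches the chain-rule pattern g'(h)*h' with inner function h(t) = 2 t^{2} + 5; substituting u = h(t) collapses the integral.
F(t) = \frac{5}{3 \left(2 t^{2} + 5\right)} is an antiderivative of f.
Check: d/dt[\frac{5}{3 \left(2 t^{2} + 5\right)}] = - \frac{20 t}{12 t^{4} + 60 t^{2} + 75} = f(t).
F(1) = \frac{5}{21}; F(-1) = \frac{5}{21}.
Integral = F(1) - F(-1) = 0.

Antiderivative: F(t) = \frac{5}{3 \left(2 t^{2} + 5\right)}; value = 0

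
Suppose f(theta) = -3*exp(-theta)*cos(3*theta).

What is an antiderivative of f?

An antiderivative is F(theta) = 3*(-3*sin(3*theta) + cos(3*theta))*exp(-theta)/10.

For F(theta) to be correct the identity F'(theta) - f(theta) = 0 must hold.
Check: d/dtheta[3*(-3*sin(3*theta) + cos(3*theta))*exp(-theta)/10] = -3*exp(-theta)*cos(3*theta) = f(theta).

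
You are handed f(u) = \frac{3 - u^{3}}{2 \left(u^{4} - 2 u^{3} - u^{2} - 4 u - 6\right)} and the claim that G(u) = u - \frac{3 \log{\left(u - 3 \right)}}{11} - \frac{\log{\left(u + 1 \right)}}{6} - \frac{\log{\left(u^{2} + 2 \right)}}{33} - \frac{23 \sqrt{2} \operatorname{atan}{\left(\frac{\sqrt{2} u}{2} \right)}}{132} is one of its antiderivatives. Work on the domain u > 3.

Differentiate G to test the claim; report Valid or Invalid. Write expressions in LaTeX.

d/du[G] = \frac{2 u^{4} - 5 u^{3} - 2 u^{2} - 8 u - 9}{2 u^{4} - 4 u^{3} - 2 u^{2} - 8 u - 12}
d/du[G] - f(u) = 1 != 0.

Invalid: d/du[G] - f = 1, which is not 0.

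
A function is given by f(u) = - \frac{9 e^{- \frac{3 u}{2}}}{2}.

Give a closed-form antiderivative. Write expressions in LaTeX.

An antiderivative is F(u) = 3 e^{- \frac{3 u}{2}}.

Differentiate the proposed F(u) back; it has to land on f(u) exactly.
Check: d/du[3 e^{- \frac{3 u}{2}}] = - \frac{9 e^{- \frac{3 u}{2}}}{2} = f(u).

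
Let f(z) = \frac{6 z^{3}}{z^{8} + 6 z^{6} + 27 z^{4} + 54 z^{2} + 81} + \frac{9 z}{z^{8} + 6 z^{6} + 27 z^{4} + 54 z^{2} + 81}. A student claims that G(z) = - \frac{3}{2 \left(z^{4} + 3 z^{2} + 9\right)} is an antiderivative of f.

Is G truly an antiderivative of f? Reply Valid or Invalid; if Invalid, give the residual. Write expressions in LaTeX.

Valid: G'(z) = f(z).

d/dz[G] = \frac{6 z^{3} + 9 z}{z^{8} + 6 z^{6} + 27 z^{4} + 54 z^{2} + 81}
This equals f(z) exactly, so the claim holds.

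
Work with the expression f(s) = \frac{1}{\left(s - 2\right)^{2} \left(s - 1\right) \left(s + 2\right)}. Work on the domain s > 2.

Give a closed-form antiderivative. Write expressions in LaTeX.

Factor the denominator (\left(s - 2\right)^{2} \left(s - 1\right) \left(s + 2\right)) and decompose: f = - \frac{1}{48 \left(s + 2\right)} + \frac{1}{3 \left(s - 1\right)} - \frac{5}{16 \left(s - 2\right)} + \frac{1}{4 \left(s - 2\right)^{2}}; each piece integrates to a log, atan, or power term.
Check: d/ds[- \frac{5 \log{\left(s - 2 \right)}}{16} + \frac{\log{\left(s - 1 \right)}}{3} - \frac{\log{\left(s + 2 \right)}}{48} - \frac{1}{4 s - 8}] = \frac{1}{s^{4} - 3 s^{3} - 2 s^{2} + 12 s - 8}, which equals f(s).

An antiderivative is F(s) = - \frac{5 \log{\left(s - 2 \right)}}{16} + \frac{\log{\left(s - 1 \right)}}{3} - \frac{\log{\left(s + 2 \right)}}{48} - \frac{1}{4 s - 8}.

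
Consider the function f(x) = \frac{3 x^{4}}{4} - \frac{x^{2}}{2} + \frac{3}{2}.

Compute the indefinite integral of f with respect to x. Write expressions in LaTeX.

The integrand splits into summands that can be handled one at a time.
Check: d/dx[\frac{3 x^{5}}{20} - \frac{x^{3}}{6} + \frac{3 x}{2}] = \frac{3 x^{4}}{4} - \frac{x^{2}}{2} + \frac{3}{2} = f(x).

F(x) = \frac{3 x^{5}}{20} - \frac{x^{3}}{6} + \frac{3 x}{2} + C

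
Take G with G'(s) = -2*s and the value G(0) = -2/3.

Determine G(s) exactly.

G(s) = -s**2 - 2/3

A candidate passes only if d/ds[G] lands on the given G'(s) exactly.
A general antiderivative is -s**2 - 2/3 + C.
The condition gives C = -2/3 - (-2/3) = 0.
So G(s) = -s**2 - 2/3.
Check: d/ds[-s**2 - 2/3] = -2*s = G'(s).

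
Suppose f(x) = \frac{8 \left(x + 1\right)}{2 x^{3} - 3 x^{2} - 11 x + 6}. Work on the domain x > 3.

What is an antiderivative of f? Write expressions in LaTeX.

Factor the denominator (\left(x - 3\right) \left(x + 2\right) \left(2 x - 1\right)) and decompose: f = - \frac{48}{25 \left(2 x - 1\right)} - \frac{8}{25 \left(x + 2\right)} + \frac{32}{25 \left(x - 3\right)}; each piece integrates to a log, atan, or power term.
Check: d/dx[\frac{8 \left(4 \log{\left(x - 3 \right)} - 3 \log{\left(x - \frac{1}{2} \right)} - \log{\left(x + 2 \right)}\right)}{25}] = \frac{8 x + 8}{2 x^{3} - 3 x^{2} - 11 x + 6}, which equals f(x).

An antiderivative is F(x) = \frac{8 \left(4 \log{\left(x - 3 \right)} - 3 \log{\left(x - \frac{1}{2} \right)} - \log{\left(x + 2 \right)}\right)}{25}.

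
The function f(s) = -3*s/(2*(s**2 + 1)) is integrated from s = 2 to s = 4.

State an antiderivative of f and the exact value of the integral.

Antiderivative: F(s) = -3*log(s**2 + 1)/4; value = -3*log(17)/4 + 3*log(5)/4

The substitution u = s**2 + 1 works: f is exactly (dF/du)*(du/ds) for that inner function.
F(s) = -3*log(s**2 + 1)/4 is an antiderivative of f.
Check: d/ds[-3*log(s**2 + 1)/4] = -3*s/(2*s**2 + 2), which equals f(s).
F(4) = -3*log(17)/4; F(2) = -3*log(5)/4.
Integral = F(4) - F(2) = -3*log(17)/4 + 3*log(5)/4.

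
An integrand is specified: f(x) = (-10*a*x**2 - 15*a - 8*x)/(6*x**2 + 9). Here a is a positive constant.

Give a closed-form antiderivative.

Recover f(x) by differentiating a candidate F(x); any mismatch rules it out.
Check: d/dx[-5*a*x/3 - 2*log(2*x**2 + 3)/3] = (-10*a*x**2 - 15*a - 8*x)/(6*x**2 + 9) = f(x).

An antiderivative is F(x) = -5*a*x/3 - 2*log(2*x**2 + 3)/3.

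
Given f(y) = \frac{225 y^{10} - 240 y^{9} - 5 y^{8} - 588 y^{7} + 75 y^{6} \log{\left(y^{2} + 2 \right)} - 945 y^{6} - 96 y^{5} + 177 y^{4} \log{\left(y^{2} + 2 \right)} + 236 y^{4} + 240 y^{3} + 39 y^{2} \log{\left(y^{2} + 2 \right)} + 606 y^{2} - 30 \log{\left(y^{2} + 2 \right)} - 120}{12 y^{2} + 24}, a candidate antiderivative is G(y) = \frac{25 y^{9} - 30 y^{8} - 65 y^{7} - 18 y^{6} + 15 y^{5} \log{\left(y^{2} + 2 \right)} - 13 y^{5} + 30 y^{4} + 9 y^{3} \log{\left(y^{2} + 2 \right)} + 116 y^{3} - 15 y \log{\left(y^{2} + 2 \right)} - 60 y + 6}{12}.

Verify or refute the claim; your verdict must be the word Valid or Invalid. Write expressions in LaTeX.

Valid - differentiating G returns exactly f.

d/dy[G] = \frac{225 y^{10} - 240 y^{9} - 5 y^{8} - 588 y^{7} + 75 y^{6} \log{\left(y^{2} + 2 \right)} - 945 y^{6} - 96 y^{5} + 177 y^{4} \log{\left(y^{2} + 2 \right)} + 236 y^{4} + 240 y^{3} + 39 y^{2} \log{\left(y^{2} + 2 \right)} + 606 y^{2} - 30 \log{\left(y^{2} + 2 \right)} - 120}{12 y^{2} + 24}
This equals f(y) exactly, so the claim holds.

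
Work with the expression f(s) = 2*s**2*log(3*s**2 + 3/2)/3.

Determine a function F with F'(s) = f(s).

Differentiate the proposed F(s) back; it has to land on f(s) exactly.
Check: d/ds[(6*s**3*log(3*s**2 + 3/2) - 4*s**3 + 6*s - 3*sqrt(2)*atan(sqrt(2)*s))/27] = 2*s**2*log(s**2 + 1/2)/3 + 2*s**2*log(3)/3, which equals f(s).

An antiderivative is F(s) = (6*s**3*log(3*s**2 + 3/2) - 4*s**3 + 6*s - 3*sqrt(2)*atan(sqrt(2)*s))/27.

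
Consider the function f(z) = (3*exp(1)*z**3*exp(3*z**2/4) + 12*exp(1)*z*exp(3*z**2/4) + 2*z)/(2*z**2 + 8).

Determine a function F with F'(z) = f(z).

Recover f(z) by differentiating a candidate F(z); any mismatch rules it out.
Check: d/dz[(2*exp(1)*exp(3*z**2/4) + log(3*z**2/2 + 6))/2] = (3*exp(1)*z**3*exp(3*z**2/4) + 12*exp(1)*z*exp(3*z**2/4) + 2*z)/(2*z**2 + 8) = f(z).

An antiderivative is F(z) = (2*exp(1)*exp(3*z**2/4) + log(3*z**2/2 + 6))/2.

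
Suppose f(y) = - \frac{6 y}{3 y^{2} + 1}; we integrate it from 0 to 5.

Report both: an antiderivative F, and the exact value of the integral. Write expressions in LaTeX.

Antiderivative: F(y) = - \log{\left(3 y^{2} + 1 \right)}; value = - \log{\left(76 \right)}

The substitution u = 3 y^{2} + 1 works: f is exactly (dF/du)*(du/dy) for that inner function.
F(y) = - \log{\left(3 y^{2} + 1 \right)} is an antiderivative of f.
Check: d/dy[- \log{\left(3 y^{2} + 1 \right)}] = - \frac{6 y}{3 y^{2} + 1} = f(y).
F(5) = - \log{\left(76 \right)}; F(0) = 0.
Integral = F(5) - F(0) = - \log{\left(76 \right)}.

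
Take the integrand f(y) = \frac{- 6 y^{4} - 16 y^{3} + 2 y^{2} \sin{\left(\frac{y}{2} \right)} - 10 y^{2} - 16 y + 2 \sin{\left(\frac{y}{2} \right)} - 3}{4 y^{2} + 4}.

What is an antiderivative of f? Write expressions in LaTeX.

Recover f(y) by differentiating a candidate F(y); any mismatch rules it out.
Check: d/dy[- \frac{y^{3}}{2} - 2 y^{2} - y - \cos{\left(\frac{y}{2} \right)} + \frac{\operatorname{atan}{\left(y \right)}}{4}] = \frac{- 6 y^{4} - 16 y^{3} + 2 y^{2} \sin{\left(\frac{y}{2} \right)} - 10 y^{2} - 16 y + 2 \sin{\left(\frac{y}{2} \right)} - 3}{4 y^{2} + 4} = f(y).

An antiderivative is F(y) = - \frac{y^{3}}{2} - 2 y^{2} - y - \cos{\left(\frac{y}{2} \right)} + \frac{\operatorname{atan}{\left(y \right)}}{4}.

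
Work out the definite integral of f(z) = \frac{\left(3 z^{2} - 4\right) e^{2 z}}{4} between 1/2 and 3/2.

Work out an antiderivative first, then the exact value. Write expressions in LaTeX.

f has the shape u'v + uv' for u = \frac{3 z^{2}}{8} - \frac{3 z}{8} - \frac{5}{16} and v = e^{2 z} — it is the derivative of the product u*v.
F(z) = \frac{\left(6 z^{2} - 6 z - 5\right) e^{2 z}}{16} is an antiderivative of f.
Check: d/dz[\frac{\left(6 z^{2} - 6 z - 5\right) e^{2 z}}{16}] = \frac{3 z^{2} e^{2 z}}{4} - e^{2 z}, which equals f(z).
F(3/2) = - \frac{e^{3}}{32}; F(1/2) = - \frac{13 e}{32}.
Integral = F(3/2) - F(1/2) = - \frac{e^{3}}{32} + \frac{13 e}{32}.

Antiderivative: F(z) = \frac{\left(6 z^{2} - 6 z - 5\right) e^{2 z}}{16}; value = - \frac{e^{3}}{32} + \frac{13 e}{32}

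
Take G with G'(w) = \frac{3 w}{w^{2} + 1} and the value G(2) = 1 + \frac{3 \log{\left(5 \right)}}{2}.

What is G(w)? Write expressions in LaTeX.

G(w) = \frac{3 \log{\left(w^{2} + 1 \right)}}{2} + 1

G'(w) matches the chain-rule pattern g'(h)*h' with inner function h(w) = w^{2} + 1; substituting u = h(w) collapses the integral.
A general antiderivative is \frac{3 \log{\left(w^{2} + 1 \right)}}{2} + C.
The condition gives C = 1 + \frac{3 \log{\left(5 \right)}}{2} - (\frac{3 \log{\left(5 \right)}}{2}) = 1.
So G(w) = \frac{3 \log{\left(w^{2} + 1 \right)}}{2} + 1.
Check: d/dw[\frac{3 \log{\left(w^{2} + 1 \right)}}{2} + 1] = \frac{3 w}{w^{2} + 1} = G'(w).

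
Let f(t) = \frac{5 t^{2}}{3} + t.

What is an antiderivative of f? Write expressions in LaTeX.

The integrand splits into summands that can be handled one at a time.
Check: d/dt[\frac{5 t^{3}}{9} + \frac{t^{2}}{2}] = \frac{5 t^{2}}{3} + t = f(t).

An antiderivative is F(t) = \frac{5 t^{3}}{9} + \frac{t^{2}}{2}.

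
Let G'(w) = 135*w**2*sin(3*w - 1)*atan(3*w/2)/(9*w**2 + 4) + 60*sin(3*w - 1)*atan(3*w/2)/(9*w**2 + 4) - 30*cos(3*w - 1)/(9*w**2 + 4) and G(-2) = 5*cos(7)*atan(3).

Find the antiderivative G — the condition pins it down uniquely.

G'(w) has the shape u'v + uv' for u = -5*atan(3*w/2) and v = cos(3*w - 1) — it is the derivative of the product u*v.
A general antiderivative is -5*cos(3*w - 1)*atan(3*w/2) + C.
The condition gives C = 5*cos(7)*atan(3) - (5*cos(7)*atan(3)) = 0.
So G(w) = -5*cos(3*w - 1)*atan(3*w/2).
Check: d/dw[-5*cos(3*w - 1)*atan(3*w/2)] = (135*w**2*sin(3*w - 1)*atan(3*w/2) + 60*sin(3*w - 1)*atan(3*w/2) - 30*cos(3*w - 1))/(9*w**2 + 4), which equals G'(w).

G(w) = -5*cos(3*w - 1)*atan(3*w/2)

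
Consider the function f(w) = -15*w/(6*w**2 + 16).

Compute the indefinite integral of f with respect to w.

The substitution u = 3*w**2/2 + 4 works: f is exactly (dF/du)*(du/dw) for that inner function.
Check: d/dw[-5*log(3*w**2/2 + 4)/4] = -15*w/(6*w**2 + 16) = f(w).

F(w) = -5*log(3*w**2/2 + 4)/4 + C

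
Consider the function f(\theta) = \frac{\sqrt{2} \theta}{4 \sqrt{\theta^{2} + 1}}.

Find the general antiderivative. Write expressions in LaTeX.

f matches the chain-rule pattern g'(h)*h' with inner function h(\theta) = \frac{\theta^{2}}{2} + \frac{1}{2}; substituting u = h(\theta) collapses the integral.
Check: d/d\theta[\frac{\sqrt{2} \sqrt{\theta^{2} + 1}}{4}] = \frac{\sqrt{2} \theta}{4 \sqrt{\theta^{2} + 1}} = f(\theta).

F(\theta) = \frac{\sqrt{2} \sqrt{\theta^{2} + 1}}{4} + C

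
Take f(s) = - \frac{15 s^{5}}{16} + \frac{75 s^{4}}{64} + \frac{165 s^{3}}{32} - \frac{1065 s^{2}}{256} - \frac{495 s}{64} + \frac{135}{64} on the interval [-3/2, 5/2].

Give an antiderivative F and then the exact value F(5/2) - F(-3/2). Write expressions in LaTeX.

Antiderivative: F(s) = \frac{5 \left(- 2 s^{2} + s + 6\right)^{3}}{256}; value = - \frac{5}{4}

The substitution u = - \frac{s^{2}}{2} + \frac{s}{4} + \frac{3}{2} works: f is exactly (dF/du)*(du/ds) for that inner function.
F(s) = \frac{5 \left(- 2 s^{2} + s + 6\right)^{3}}{256} is an antiderivative of f.
Check: d/ds[\frac{5 \left(- 2 s^{2} + s + 6\right)^{3}}{256}] = - \frac{15 s^{5}}{16} + \frac{75 s^{4}}{64} + \frac{165 s^{3}}{32} - \frac{1065 s^{2}}{256} - \frac{495 s}{64} + \frac{135}{64} = f(s).
F(5/2) = - \frac{5}{4}; F(-3/2) = 0.
Integral = F(5/2) - F(-3/2) = - \frac{5}{4}.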